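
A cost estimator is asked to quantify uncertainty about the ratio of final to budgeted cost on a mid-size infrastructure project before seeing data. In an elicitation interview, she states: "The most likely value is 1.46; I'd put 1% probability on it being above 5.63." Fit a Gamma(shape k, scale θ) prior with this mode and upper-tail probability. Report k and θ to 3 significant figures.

k ≈ 3.32, θ ≈ 0.63

Gamma(k,θ) with k>1 has mode (k−1)θ, so θ = 1.46/(k−1).
Need P(X < 5.63) = 0.99 with θ tied to k this way. Start at k = 2, θ = 1.46: P(X<5.63) ≈ 0.897.
Too low — raise k to concentrate. Iterating converges to k ≈ 3.32.
Then θ = 1.46/(3.32−1) ≈ 0.63.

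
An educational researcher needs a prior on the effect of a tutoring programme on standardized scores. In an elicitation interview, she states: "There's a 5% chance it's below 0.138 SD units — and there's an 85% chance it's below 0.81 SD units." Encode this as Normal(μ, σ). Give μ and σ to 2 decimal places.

μ = 0.55, σ = 0.25

For Normal(μ,σ), the p-quantile is μ + z_p·σ. Here z_{0.05} = -1.645, z_{0.85} = 1.036.
So 0.138 = μ − 1.645σ and 0.81 = μ + 1.036σ.
Subtracting: σ = (0.81 − 0.138)/(1.036 − (-1.645)) = 0.25.
Then μ = 0.138 − (-1.645)·0.25 = 0.55.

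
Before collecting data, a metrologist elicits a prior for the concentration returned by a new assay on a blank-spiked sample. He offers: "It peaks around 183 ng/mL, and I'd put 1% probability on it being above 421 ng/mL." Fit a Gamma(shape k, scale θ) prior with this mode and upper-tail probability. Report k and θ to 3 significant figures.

k ≈ 7.88, θ ≈ 26.6

Gamma(k,θ) with k>1 has mode (k−1)θ, so θ = 183/(k−1).
Need P(X < 421) = 0.99 with θ tied to k this way. Start at k = 2, θ = 183: P(X<421) ≈ 0.669.
Too low — raise k to concentrate. Iterating converges to k ≈ 7.88.
Then θ = 183/(7.88−1) ≈ 26.6.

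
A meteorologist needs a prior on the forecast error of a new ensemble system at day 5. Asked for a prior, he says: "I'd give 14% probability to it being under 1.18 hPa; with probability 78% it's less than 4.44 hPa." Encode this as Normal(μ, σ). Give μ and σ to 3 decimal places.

μ = 3.081, σ = 1.760

For Normal(μ,σ), the p-quantile is μ + z_p·σ. Here z_{0.14} = -1.08, z_{0.78} = 0.7722.
So 1.18 = μ − 1.08σ and 4.44 = μ + 0.7722σ.
Subtracting: σ = (4.44 − 1.18)/(0.7722 − (-1.08)) = 1.760.
Then μ = 1.18 − (-1.08)·1.760 = 3.081.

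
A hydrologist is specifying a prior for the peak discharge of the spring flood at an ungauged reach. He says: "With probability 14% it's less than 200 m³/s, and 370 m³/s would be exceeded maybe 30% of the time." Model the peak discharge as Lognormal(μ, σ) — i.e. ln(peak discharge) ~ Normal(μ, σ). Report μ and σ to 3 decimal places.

μ ≈ 5.712, σ ≈ 0.383

If T ~ Lognormal(μ,σ) then ln T ~ Normal(μ,σ), so the p-quantile of ln T is μ + z_p·σ.
ln(200) = 5.298 and ln(370) = 5.914; z_{0.14} = -1.08, z_{0.7} = 0.5244.
σ = (5.914 − 5.298)/(0.5244 − (-1.08)) = 0.383.
μ = 5.298 − (-1.08)·0.383 = 5.712.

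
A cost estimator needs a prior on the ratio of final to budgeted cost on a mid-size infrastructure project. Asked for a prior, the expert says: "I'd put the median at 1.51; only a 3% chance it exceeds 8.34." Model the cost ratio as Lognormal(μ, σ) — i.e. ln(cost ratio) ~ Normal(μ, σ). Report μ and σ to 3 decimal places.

μ ≈ 0.412, σ ≈ 0.909

If T ~ Lognormal(μ,σ) then ln T ~ Normal(μ,σ), so the p-quantile of ln T is μ + z_p·σ.
ln(1.51) = 0.4121 and ln(8.34) = 2.121; z_{0.5} = 0, z_{0.97} = 1.881.
σ = (2.121 − 0.4121)/(1.881 − (0)) = 0.909.
μ = 0.4121 − (0)·0.909 = 0.412.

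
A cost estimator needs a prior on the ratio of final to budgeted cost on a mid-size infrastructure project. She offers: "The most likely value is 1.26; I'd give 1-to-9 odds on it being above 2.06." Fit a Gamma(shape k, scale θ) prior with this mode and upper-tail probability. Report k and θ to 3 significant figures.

Gamma(k,θ) with k>1 has mode (k−1)θ, so θ = 1.26/(k−1).
Need P(X < 2.06) = 0.9 with θ tied to k this way. Start at k = 2, θ = 1.26: P(X<2.06) ≈ 0.486.
Too low — raise k to concentrate. Iterating converges to k ≈ 8.8.
Then θ = 1.26/(8.8−1) ≈ 0.162.

k ≈ 8.8, θ ≈ 0.162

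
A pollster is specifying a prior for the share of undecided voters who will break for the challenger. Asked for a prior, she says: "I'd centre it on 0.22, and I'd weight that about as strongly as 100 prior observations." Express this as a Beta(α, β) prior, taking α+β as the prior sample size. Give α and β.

Under the effective-sample-size interpretation, Beta(α, β) has prior mean α/(α+β) and prior sample size α+β.
So α+β = 100 and α/(α+β) = 0.22, giving α = 0.22·100 = 22 and β = 100 − 22 = 78.

α = 22, β = 78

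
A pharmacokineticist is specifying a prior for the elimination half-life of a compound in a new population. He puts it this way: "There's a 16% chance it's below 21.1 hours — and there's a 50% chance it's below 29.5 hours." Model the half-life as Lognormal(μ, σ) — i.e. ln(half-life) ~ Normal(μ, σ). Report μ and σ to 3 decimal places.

If T ~ Lognormal(μ,σ) then ln T ~ Normal(μ,σ), so the p-quantile of ln T is μ + z_p·σ.
ln(21.1) = 3.049 and ln(29.5) = 3.384; z_{0.16} = -0.9945, z_{0.5} = 0.
σ = (3.384 − 3.049)/(0 − (-0.9945)) = 0.337.
μ = 3.049 − (-0.9945)·0.337 = 3.384.

μ ≈ 3.384, σ ≈ 0.337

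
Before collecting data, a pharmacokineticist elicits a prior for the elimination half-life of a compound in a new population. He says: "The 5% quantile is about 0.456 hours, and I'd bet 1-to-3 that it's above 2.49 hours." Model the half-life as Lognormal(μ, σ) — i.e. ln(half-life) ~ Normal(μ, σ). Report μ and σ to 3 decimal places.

μ ≈ 0.419, σ ≈ 0.732

If T ~ Lognormal(μ,σ) then ln T ~ Normal(μ,σ), so the p-quantile of ln T is μ + z_p·σ.
ln(0.456) = -0.7853 and ln(2.49) = 0.9123; z_{0.05} = -1.645, z_{0.75} = 0.6745.
σ = (0.9123 − -0.7853)/(0.6745 − (-1.645)) = 0.732.
μ = -0.7853 − (-1.645)·0.732 = 0.419.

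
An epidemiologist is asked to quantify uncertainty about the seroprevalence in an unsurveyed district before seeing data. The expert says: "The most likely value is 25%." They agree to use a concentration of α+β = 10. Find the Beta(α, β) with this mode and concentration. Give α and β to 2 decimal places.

α = 3.00, β = 7.00

For α,β > 1 the Beta mode is (α−1)/(α+β−2). With α+β = 10, the mode is (α−1)/8.
Set (α−1)/8 = 0.25 → α = 1 + 0.25·8 = 3.00.
β = 10 − α = 7.00.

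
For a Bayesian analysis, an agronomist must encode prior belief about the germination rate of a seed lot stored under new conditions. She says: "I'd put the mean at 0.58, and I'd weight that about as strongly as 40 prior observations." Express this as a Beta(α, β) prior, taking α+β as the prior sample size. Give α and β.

Under the effective-sample-size interpretation, Beta(α, β) has prior mean α/(α+β) and prior sample size α+β.
So α+β = 40 and α/(α+β) = 0.58, giving α = 0.58·40 = 23.2 and β = 40 − 23.2 = 16.8.

α = 23.2, β = 16.8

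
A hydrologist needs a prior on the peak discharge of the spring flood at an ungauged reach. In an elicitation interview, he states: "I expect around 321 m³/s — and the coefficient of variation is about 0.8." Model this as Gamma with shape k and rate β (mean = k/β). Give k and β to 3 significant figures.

For Gamma(k, rate β): mean = k/β, variance = k/β², so CV = 1/√k.
CV = 0.8, hence k = 1/CV² = 1.56.
Then β = k/mean = 1.56/321 = 0.00487.

k ≈ 1.56, β ≈ 0.00487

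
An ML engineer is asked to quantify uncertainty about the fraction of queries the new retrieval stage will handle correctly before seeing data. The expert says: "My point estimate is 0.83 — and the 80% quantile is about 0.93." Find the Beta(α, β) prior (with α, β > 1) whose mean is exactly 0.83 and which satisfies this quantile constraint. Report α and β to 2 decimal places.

α ≈ 8.29, β ≈ 1.70

With mean 0.83 fixed, write α = 0.83s, β = 0.17s where s = α+β.
Need P(θ < 0.93) = 0.8 under Beta(0.83s, 0.17s). Normal approximation: (q−m)/√(m(1−m)/s) ≈ z_{0.8} = 0.842, so s ≈ 0.83·0.17·(0.842)²/(0.93−0.83)² = 10.0.
At s = 10.0: P(θ<0.93) ≈ 0.800. Adjusting to match 0.8 gives s ≈ 9.99.
So α = 0.83·9.99 ≈ 8.29, β = 0.17·9.99 ≈ 1.70.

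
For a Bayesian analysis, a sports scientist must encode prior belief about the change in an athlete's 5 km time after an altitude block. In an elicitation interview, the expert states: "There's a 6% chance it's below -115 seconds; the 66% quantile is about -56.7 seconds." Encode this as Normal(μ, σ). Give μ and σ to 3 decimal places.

μ = -68.924, σ = 29.635

For Normal(μ,σ), the p-quantile is μ + z_p·σ. Here z_{0.06} = -1.555, z_{0.66} = 0.4125.
So -115 = μ − 1.555σ and -56.7 = μ + 0.4125σ.
Subtracting: σ = (-56.7 − -115)/(0.4125 − (-1.555)) = 29.635.
Then μ = -115 − (-1.555)·29.635 = -68.924.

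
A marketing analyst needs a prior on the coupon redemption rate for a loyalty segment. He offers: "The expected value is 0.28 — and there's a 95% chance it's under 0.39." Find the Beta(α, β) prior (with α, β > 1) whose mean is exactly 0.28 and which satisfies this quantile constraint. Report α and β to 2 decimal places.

α ≈ 13.60, β ≈ 34.96

With mean 0.28 fixed, write α = 0.28s, β = 0.72s where s = α+β.
Need P(θ < 0.39) = 0.95 under Beta(0.28s, 0.72s). Normal approximation: (q−m)/√(m(1−m)/s) ≈ z_{0.95} = 1.64, so s ≈ 0.28·0.72·(1.64)²/(0.39−0.28)² = 45.1.
At s = 45.1: P(θ<0.39) ≈ 0.944. Adjusting to match 0.95 gives s ≈ 48.56.
So α = 0.28·48.56 ≈ 13.60, β = 0.72·48.56 ≈ 34.96.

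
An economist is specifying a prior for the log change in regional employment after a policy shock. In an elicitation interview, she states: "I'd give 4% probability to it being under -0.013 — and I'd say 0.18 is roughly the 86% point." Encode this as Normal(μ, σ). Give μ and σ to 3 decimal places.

The p-quantile of Normal(μ,σ) is μ + z_p·σ, with z_{0.04} = -1.751 and z_{0.86} = 1.08.
Eliminate σ: μ = (z₂·x₁ − z₁·x₂)/(z₂ − z₁) = (1.08·-0.013 − (-1.751)·0.18)/2.831 = 0.106.
Then σ = (x₂ − x₁)/(z₂ − z₁) = (0.18 − -0.013)/2.831 = 0.068.

μ = 0.106, σ = 0.068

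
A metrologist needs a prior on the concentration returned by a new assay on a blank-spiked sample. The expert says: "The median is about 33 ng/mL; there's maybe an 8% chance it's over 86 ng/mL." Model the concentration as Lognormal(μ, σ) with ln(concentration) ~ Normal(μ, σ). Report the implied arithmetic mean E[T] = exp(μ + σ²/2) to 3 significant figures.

If T ~ Lognormal(μ,σ) then ln T ~ Normal(μ,σ), so the p-quantile of ln T is μ + z_p·σ.
ln(33) = 3.497 and ln(86) = 4.454; z_{0.5} = 0, z_{0.92} = 1.405.
σ = (4.454 − 3.497)/(1.405 − (0)) = 0.682.
μ = 3.497 − (0)·0.682 = 3.497.
E[T] = exp(μ + σ²/2) = exp(3.497 + 0.2324) = 41.6 ng/mL.

E[T] ≈ 41.6 ng/mL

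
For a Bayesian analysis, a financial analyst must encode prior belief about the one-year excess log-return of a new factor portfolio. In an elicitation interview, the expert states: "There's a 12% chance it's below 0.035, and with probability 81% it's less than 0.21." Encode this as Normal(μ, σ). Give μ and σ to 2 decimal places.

For Normal(μ,σ), the p-quantile is μ + z_p·σ. Here z_{0.12} = -1.175, z_{0.81} = 0.8779.
So 0.035 = μ − 1.175σ and 0.21 = μ + 0.8779σ.
Subtracting: σ = (0.21 − 0.035)/(0.8779 − (-1.175)) = 0.09.
Then μ = 0.035 − (-1.175)·0.09 = 0.14.

μ = 0.14, σ = 0.09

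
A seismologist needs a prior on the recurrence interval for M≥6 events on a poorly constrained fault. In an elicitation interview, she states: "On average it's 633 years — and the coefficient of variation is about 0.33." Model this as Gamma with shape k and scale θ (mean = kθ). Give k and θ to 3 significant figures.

k ≈ 9.18, θ ≈ 68.9

For Gamma(k, scale θ): mean = kθ, variance = kθ², so CV = 1/√k.
CV = 0.33, hence k = 1/CV² = 9.18.
Then θ = mean/k = 633/9.18 = 68.9.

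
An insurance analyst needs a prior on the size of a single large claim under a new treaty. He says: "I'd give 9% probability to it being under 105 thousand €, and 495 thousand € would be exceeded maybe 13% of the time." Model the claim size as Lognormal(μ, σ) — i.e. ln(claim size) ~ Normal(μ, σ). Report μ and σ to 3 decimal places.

If T ~ Lognormal(μ,σ) then ln T ~ Normal(μ,σ), so the p-quantile of ln T is μ + z_p·σ.
ln(105) = 4.654 and ln(495) = 6.205; z_{0.09} = -1.341, z_{0.87} = 1.126.
σ = (6.205 − 4.654)/(1.126 − (-1.341)) = 0.628.
μ = 4.654 − (-1.341)·0.628 = 5.497.

μ ≈ 5.497, σ ≈ 0.628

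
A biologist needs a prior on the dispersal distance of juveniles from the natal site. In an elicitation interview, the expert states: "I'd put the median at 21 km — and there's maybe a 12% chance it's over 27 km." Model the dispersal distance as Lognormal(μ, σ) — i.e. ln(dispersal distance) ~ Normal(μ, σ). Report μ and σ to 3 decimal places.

μ ≈ 3.045, σ ≈ 0.214

If T ~ Lognormal(μ,σ) then ln T ~ Normal(μ,σ), so the p-quantile of ln T is μ + z_p·σ.
ln(21) = 3.045 and ln(27) = 3.296; z_{0.5} = 0, z_{0.88} = 1.175.
σ = (3.296 − 3.045)/(1.175 − (0)) = 0.214.
μ = 3.045 − (0)·0.214 = 3.045.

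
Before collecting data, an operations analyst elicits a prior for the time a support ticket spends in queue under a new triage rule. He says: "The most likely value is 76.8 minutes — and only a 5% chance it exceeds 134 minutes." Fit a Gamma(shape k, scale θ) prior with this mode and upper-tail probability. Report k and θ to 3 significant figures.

Gamma(k,θ) with k>1 has mode (k−1)θ, so θ = 76.8/(k−1).
Need P(X < 134) = 0.95 with θ tied to k this way. Start at k = 2, θ = 76.8: P(X<134) ≈ 0.521.
Too low — raise k to concentrate. Iterating converges to k ≈ 10.
Then θ = 76.8/(10−1) ≈ 8.53.

k ≈ 10, θ ≈ 8.53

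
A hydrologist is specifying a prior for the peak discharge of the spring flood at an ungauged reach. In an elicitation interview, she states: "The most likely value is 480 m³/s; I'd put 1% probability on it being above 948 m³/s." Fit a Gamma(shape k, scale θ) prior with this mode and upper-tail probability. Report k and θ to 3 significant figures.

Gamma(k,θ) with k>1 has mode (k−1)θ, so θ = 480/(k−1).
Need P(X < 948) = 0.99 with θ tied to k this way. Start at k = 2, θ = 480: P(X<948) ≈ 0.587.
Too low — raise k to concentrate. Iterating converges to k ≈ 11.6.
Then θ = 480/(11.6−1) ≈ 45.2.

k ≈ 11.6, θ ≈ 45.2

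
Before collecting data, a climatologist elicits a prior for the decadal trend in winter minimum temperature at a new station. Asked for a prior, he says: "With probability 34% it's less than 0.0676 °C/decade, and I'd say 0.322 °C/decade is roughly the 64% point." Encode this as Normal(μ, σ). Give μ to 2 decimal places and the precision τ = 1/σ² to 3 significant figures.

μ = 0.20, τ = 9.18

The p-quantile of Normal(μ,σ) is μ + z_p·σ, with z_{0.34} = -0.4125 and z_{0.64} = 0.3585.
Eliminate σ: μ = (z₂·x₁ − z₁·x₂)/(z₂ − z₁) = (0.3585·0.0676 − (-0.4125)·0.322)/0.7709 = 0.20.
Then σ = (x₂ − x₁)/(z₂ − z₁) = (0.322 − 0.0676)/0.7709 = 0.33.
Precision τ = 1/σ² = 1/0.33² = 9.18.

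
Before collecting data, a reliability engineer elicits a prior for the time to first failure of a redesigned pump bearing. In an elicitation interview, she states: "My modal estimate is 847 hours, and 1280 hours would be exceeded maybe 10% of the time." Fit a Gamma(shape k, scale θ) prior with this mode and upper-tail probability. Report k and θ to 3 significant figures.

k ≈ 11.9, θ ≈ 77.6

Gamma(k,θ) with k>1 has mode (k−1)θ, so θ = 847/(k−1).
Need P(X < 1280) = 0.9 with θ tied to k this way. Start at k = 2, θ = 847: P(X<1280) ≈ 0.446.
Too low — raise k to concentrate. Iterating converges to k ≈ 11.9.
Then θ = 847/(11.9−1) ≈ 77.6.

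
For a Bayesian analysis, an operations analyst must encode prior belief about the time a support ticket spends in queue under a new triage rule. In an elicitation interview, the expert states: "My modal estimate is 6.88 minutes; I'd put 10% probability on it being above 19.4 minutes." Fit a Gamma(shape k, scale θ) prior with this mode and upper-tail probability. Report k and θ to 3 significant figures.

k ≈ 2.78, θ ≈ 3.87

Gamma(k,θ) with k>1 has mode (k−1)θ, so θ = 6.88/(k−1).
Need P(X < 19.4) = 0.9 with θ tied to k this way. Start at k = 2, θ = 6.88: P(X<19.4) ≈ 0.772.
Too low — raise k to concentrate. Iterating converges to k ≈ 2.78.
Then θ = 6.88/(2.78−1) ≈ 3.87.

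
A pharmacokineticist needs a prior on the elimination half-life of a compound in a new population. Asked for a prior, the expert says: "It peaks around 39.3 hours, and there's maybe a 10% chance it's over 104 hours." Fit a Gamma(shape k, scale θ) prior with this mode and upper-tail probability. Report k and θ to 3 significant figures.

k ≈ 3.02, θ ≈ 19.4

Gamma(k,θ) with k>1 has mode (k−1)θ, so θ = 39.3/(k−1).
Need P(X < 104) = 0.9 with θ tied to k this way. Start at k = 2, θ = 39.3: P(X<104) ≈ 0.741.
Too low — raise k to concentrate. Iterating converges to k ≈ 3.02.
Then θ = 39.3/(3.02−1) ≈ 19.4.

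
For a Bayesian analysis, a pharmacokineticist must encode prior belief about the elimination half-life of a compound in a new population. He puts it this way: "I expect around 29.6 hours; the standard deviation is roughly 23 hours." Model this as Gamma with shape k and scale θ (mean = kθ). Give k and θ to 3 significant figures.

For Gamma(k, scale θ): mean = kθ, variance = kθ², so CV = 1/√k.
CV = SD/mean = 23/29.6 = 0.777, hence k = 1/CV² = 1.66.
Then θ = mean/k = 29.6/1.66 = 17.9.

k ≈ 1.66, θ ≈ 17.9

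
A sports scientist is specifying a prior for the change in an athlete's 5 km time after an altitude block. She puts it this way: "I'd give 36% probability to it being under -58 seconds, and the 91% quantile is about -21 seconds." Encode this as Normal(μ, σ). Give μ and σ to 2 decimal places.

The p-quantile of Normal(μ,σ) is μ + z_p·σ, with z_{0.36} = -0.3585 and z_{0.91} = 1.341.
Eliminate σ: μ = (z₂·x₁ − z₁·x₂)/(z₂ − z₁) = (1.341·-58 − (-0.3585)·-21)/1.699 = -50.19.
Then σ = (x₂ − x₁)/(z₂ − z₁) = (-21 − -58)/1.699 = 21.77.

μ = -50.19, σ = 21.77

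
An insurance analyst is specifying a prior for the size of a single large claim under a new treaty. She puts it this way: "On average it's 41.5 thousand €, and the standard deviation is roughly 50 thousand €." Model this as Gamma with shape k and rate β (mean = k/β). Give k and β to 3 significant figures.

For Gamma(k, rate β): mean = k/β, variance = k/β², so CV = 1/√k.
CV = SD/mean = 50/41.5 = 1.205, hence k = 1/CV² = 0.689.
Then β = k/mean = 0.689/41.5 = 0.0166.

k ≈ 0.689, β ≈ 0.0166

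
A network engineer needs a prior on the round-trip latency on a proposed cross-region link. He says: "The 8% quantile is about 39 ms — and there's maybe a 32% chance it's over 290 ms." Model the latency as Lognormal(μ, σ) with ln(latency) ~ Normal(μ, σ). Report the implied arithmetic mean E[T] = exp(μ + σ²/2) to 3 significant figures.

E[T] ≈ 312 ms

If T ~ Lognormal(μ,σ) then ln T ~ Normal(μ,σ), so the p-quantile of ln T is μ + z_p·σ.
ln(39) = 3.664 and ln(290) = 5.67; z_{0.08} = -1.405, z_{0.68} = 0.4677.
σ = (5.67 − 3.664)/(0.4677 − (-1.405)) = 1.071.
μ = 3.664 − (-1.405)·1.071 = 5.169.
E[T] = exp(μ + σ²/2) = exp(5.169 + 0.5739) = 312 ms.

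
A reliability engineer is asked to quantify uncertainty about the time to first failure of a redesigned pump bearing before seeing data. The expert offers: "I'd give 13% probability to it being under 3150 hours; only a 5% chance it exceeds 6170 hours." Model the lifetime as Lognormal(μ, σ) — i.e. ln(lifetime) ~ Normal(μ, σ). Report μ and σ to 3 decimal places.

If T ~ Lognormal(μ,σ) then ln T ~ Normal(μ,σ), so the p-quantile of ln T is μ + z_p·σ.
ln(3150) = 8.055 and ln(6170) = 8.727; z_{0.13} = -1.126, z_{0.95} = 1.645.
σ = (8.727 − 8.055)/(1.645 − (-1.126)) = 0.243.
μ = 8.055 − (-1.126)·0.243 = 8.328.

μ ≈ 8.328, σ ≈ 0.243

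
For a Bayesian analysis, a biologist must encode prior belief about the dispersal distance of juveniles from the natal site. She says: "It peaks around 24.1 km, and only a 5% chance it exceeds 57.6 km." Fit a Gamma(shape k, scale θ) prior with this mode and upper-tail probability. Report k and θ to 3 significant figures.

k ≈ 4.6, θ ≈ 6.7

Gamma(k,θ) with k>1 has mode (k−1)θ, so θ = 24.1/(k−1).
Need P(X < 57.6) = 0.95 with θ tied to k this way. Start at k = 2, θ = 24.1: P(X<57.6) ≈ 0.689.
Too low — raise k to concentrate. Iterating converges to k ≈ 4.6.
Then θ = 24.1/(4.6−1) ≈ 6.7.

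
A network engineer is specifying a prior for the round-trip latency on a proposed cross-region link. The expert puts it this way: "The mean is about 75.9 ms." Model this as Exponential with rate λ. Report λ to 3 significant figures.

λ ≈ 0.0132

Exponential mean = 1/λ, so λ = 1/75.9 = 0.0132.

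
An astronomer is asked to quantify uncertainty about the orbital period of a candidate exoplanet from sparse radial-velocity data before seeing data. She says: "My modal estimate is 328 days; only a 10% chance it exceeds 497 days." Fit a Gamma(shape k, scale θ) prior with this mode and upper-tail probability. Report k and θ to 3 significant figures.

k ≈ 11.8, θ ≈ 30.4

Gamma(k,θ) with k>1 has mode (k−1)θ, so θ = 328/(k−1).
Need P(X < 497) = 0.9 with θ tied to k this way. Start at k = 2, θ = 328: P(X<497) ≈ 0.447.
Too low — raise k to concentrate. Iterating converges to k ≈ 11.8.
Then θ = 328/(11.8−1) ≈ 30.4.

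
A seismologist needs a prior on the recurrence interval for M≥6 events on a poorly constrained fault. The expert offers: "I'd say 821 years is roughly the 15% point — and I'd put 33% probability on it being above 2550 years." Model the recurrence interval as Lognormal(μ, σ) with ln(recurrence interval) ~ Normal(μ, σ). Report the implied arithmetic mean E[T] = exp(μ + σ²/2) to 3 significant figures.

If T ~ Lognormal(μ,σ) then ln T ~ Normal(μ,σ), so the p-quantile of ln T is μ + z_p·σ.
ln(821) = 6.711 and ln(2550) = 7.844; z_{0.15} = -1.036, z_{0.67} = 0.4399.
σ = (7.844 − 6.711)/(0.4399 − (-1.036)) = 0.768.
μ = 6.711 − (-1.036)·0.768 = 7.506.
E[T] = exp(μ + σ²/2) = exp(7.506 + 0.2946) = 2440 years.

E[T] ≈ 2440 years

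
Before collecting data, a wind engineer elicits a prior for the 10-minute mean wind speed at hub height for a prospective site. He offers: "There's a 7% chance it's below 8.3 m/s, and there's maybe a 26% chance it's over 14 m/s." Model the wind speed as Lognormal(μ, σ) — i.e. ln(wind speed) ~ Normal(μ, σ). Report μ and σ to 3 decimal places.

μ ≈ 2.480, σ ≈ 0.247

If T ~ Lognormal(μ,σ) then ln T ~ Normal(μ,σ), so the p-quantile of ln T is μ + z_p·σ.
ln(8.3) = 2.116 and ln(14) = 2.639; z_{0.07} = -1.476, z_{0.74} = 0.6433.
σ = (2.639 − 2.116)/(0.6433 − (-1.476)) = 0.247.
μ = 2.116 − (-1.476)·0.247 = 2.480.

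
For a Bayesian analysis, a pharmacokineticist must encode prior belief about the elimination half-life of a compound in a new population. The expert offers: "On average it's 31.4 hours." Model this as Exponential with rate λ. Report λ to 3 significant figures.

λ ≈ 0.0318

Exponential mean = 1/λ, so λ = 1/31.4 = 0.0318.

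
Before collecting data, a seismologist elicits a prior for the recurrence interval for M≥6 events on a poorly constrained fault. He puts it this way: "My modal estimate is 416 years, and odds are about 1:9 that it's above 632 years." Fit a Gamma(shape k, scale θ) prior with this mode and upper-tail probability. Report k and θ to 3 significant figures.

k ≈ 11.7, θ ≈ 39

Gamma(k,θ) with k>1 has mode (k−1)θ, so θ = 416/(k−1).
Need P(X < 632) = 0.9 with θ tied to k this way. Start at k = 2, θ = 416: P(X<632) ≈ 0.449.
Too low — raise k to concentrate. Iterating converges to k ≈ 11.7.
Then θ = 416/(11.7−1) ≈ 39.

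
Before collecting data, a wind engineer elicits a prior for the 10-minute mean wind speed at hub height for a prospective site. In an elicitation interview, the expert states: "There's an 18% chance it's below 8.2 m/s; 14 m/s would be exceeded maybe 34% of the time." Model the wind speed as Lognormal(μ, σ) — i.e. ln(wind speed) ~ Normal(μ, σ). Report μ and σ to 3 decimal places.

If T ~ Lognormal(μ,σ) then ln T ~ Normal(μ,σ), so the p-quantile of ln T is μ + z_p·σ.
ln(8.2) = 2.104 and ln(14) = 2.639; z_{0.18} = -0.9154, z_{0.66} = 0.4125.
σ = (2.639 − 2.104)/(0.4125 − (-0.9154)) = 0.403.
μ = 2.104 − (-0.9154)·0.403 = 2.473.

μ ≈ 2.473, σ ≈ 0.403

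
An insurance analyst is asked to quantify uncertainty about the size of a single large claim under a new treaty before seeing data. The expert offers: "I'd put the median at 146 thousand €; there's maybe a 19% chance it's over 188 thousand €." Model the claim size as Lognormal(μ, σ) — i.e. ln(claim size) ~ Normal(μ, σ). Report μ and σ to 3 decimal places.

μ ≈ 4.984, σ ≈ 0.288

If T ~ Lognormal(μ,σ) then ln T ~ Normal(μ,σ), so the p-quantile of ln T is μ + z_p·σ.
ln(146) = 4.984 and ln(188) = 5.236; z_{0.5} = 0, z_{0.81} = 0.8779.
σ = (5.236 − 4.984)/(0.8779 − (0)) = 0.288.
μ = 4.984 − (0)·0.288 = 4.984.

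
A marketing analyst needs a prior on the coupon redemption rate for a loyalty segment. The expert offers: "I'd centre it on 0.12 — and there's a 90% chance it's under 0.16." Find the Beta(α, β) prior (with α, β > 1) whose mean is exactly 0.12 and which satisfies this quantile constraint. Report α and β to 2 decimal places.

With mean 0.12 fixed, write α = 0.12s, β = 0.88s where s = α+β.
Need P(θ < 0.16) = 0.9 under Beta(0.12s, 0.88s). Normal approximation: (q−m)/√(m(1−m)/s) ≈ z_{0.9} = 1.28, so s ≈ 0.12·0.88·(1.28)²/(0.16−0.12)² = 108.4.
At s = 108.4: P(θ<0.16) ≈ 0.894. Adjusting to match 0.9 gives s ≈ 114.64.
So α = 0.12·114.64 ≈ 13.76, β = 0.88·114.64 ≈ 100.88.

α ≈ 13.76, β ≈ 100.88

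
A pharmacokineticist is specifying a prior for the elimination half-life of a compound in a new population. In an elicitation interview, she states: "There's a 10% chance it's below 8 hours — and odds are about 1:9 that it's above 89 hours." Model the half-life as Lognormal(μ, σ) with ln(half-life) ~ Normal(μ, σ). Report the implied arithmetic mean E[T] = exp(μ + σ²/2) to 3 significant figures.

If T ~ Lognormal(μ,σ) then ln T ~ Normal(μ,σ), so the p-quantile of ln T is μ + z_p·σ.
ln(8) = 2.079 and ln(89) = 4.489; z_{0.1} = -1.282, z_{0.9} = 1.282.
σ = (4.489 − 2.079)/(1.282 − (-1.282)) = 0.940.
μ = 2.079 − (-1.282)·0.940 = 3.284.
E[T] = exp(μ + σ²/2) = exp(3.284 + 0.4418) = 41.5 hours.

E[T] ≈ 41.5 hours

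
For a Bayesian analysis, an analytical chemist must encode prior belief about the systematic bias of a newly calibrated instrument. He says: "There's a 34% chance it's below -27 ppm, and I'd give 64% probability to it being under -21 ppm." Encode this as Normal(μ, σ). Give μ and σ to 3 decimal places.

μ = -23.790, σ = 7.783

For Normal(μ,σ), the p-quantile is μ + z_p·σ. Here z_{0.34} = -0.4125, z_{0.64} = 0.3585.
So -27 = μ − 0.4125σ and -21 = μ + 0.3585σ.
Subtracting: σ = (-21 − -27)/(0.3585 − (-0.4125)) = 7.783.
Then μ = -27 − (-0.4125)·7.783 = -23.790.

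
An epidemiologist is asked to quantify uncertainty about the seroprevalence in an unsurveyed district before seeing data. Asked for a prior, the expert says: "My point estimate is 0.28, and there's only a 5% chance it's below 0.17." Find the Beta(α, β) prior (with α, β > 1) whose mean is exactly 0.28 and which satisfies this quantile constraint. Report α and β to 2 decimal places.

α ≈ 10.95, β ≈ 28.15

With mean 0.28 fixed, write α = 0.28s, β = 0.72s where s = α+β.
Need P(θ < 0.17) = 0.05 under Beta(0.28s, 0.72s). Normal approximation: (q−m)/√(m(1−m)/s) ≈ z_{0.05} = -1.64, so s ≈ 0.28·0.72·(-1.64)²/(0.17−0.28)² = 45.1.
At s = 45.1: P(θ<0.17) ≈ 0.038. Adjusting to match 0.05 gives s ≈ 39.10.
So α = 0.28·39.10 ≈ 10.95, β = 0.72·39.10 ≈ 28.15.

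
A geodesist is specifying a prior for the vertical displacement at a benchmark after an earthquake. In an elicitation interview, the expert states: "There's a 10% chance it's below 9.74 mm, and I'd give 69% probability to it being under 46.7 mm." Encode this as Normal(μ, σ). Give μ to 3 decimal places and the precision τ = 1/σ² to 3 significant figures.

The p-quantile of Normal(μ,σ) is μ + z_p·σ, with z_{0.1} = -1.282 and z_{0.69} = 0.4959.
Eliminate σ: μ = (z₂·x₁ − z₁·x₂)/(z₂ − z₁) = (0.4959·9.74 − (-1.282)·46.7)/1.777 = 36.389.
Then σ = (x₂ − x₁)/(z₂ − z₁) = (46.7 − 9.74)/1.777 = 20.794.
Precision τ = 1/σ² = 1/20.79² = 0.00231.

μ = 36.389, τ = 0.00231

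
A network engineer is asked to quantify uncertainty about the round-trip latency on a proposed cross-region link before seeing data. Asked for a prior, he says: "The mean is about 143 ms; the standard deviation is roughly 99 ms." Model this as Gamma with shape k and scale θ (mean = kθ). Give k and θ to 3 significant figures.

k ≈ 2.09, θ ≈ 68.5

For Gamma(k, scale θ): mean = kθ, variance = kθ², so CV = 1/√k.
CV = SD/mean = 99/143 = 0.6923, hence k = 1/CV² = 2.09.
Then θ = mean/k = 143/2.09 = 68.5.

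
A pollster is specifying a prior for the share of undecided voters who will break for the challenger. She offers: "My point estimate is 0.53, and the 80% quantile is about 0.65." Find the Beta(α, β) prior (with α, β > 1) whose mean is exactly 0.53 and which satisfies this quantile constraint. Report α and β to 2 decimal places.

α ≈ 6.61, β ≈ 5.86

With mean 0.53 fixed, write α = 0.53s, β = 0.47s where s = α+β.
Need P(θ < 0.65) = 0.8 under Beta(0.53s, 0.47s). Normal approximation: (q−m)/√(m(1−m)/s) ≈ z_{0.8} = 0.842, so s ≈ 0.53·0.47·(0.842)²/(0.65−0.53)² = 12.3.
At s = 12.3: P(θ<0.65) ≈ 0.798. Adjusting to match 0.8 gives s ≈ 12.46.
So α = 0.53·12.46 ≈ 6.61, β = 0.47·12.46 ≈ 5.86.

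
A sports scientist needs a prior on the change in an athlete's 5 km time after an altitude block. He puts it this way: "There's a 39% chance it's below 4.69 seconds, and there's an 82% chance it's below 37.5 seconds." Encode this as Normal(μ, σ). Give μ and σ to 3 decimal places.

μ = 12.361, σ = 27.463

The p-quantile of Normal(μ,σ) is μ + z_p·σ, with z_{0.39} = -0.2793 and z_{0.82} = 0.9154.
Eliminate σ: μ = (z₂·x₁ − z₁·x₂)/(z₂ − z₁) = (0.9154·4.69 − (-0.2793)·37.5)/1.195 = 12.361.
Then σ = (x₂ − x₁)/(z₂ − z₁) = (37.5 − 4.69)/1.195 = 27.463.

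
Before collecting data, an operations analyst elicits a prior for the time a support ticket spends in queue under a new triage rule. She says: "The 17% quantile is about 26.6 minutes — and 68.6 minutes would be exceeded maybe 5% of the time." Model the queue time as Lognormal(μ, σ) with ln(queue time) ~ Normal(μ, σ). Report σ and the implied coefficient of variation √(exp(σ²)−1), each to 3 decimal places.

If T ~ Lognormal(μ,σ) then ln T ~ Normal(μ,σ), so the p-quantile of ln T is μ + z_p·σ.
ln(26.6) = 3.281 and ln(68.6) = 4.228; z_{0.17} = -0.9542, z_{0.95} = 1.645.
σ = (4.228 − 3.281)/(1.645 − (-0.9542)) = 0.365.
μ = 3.281 − (-0.9542)·0.365 = 3.629.
CV = √(exp(σ²)−1) = √(exp(0.1329)−1) = 0.377.

σ ≈ 0.365, CV ≈ 0.377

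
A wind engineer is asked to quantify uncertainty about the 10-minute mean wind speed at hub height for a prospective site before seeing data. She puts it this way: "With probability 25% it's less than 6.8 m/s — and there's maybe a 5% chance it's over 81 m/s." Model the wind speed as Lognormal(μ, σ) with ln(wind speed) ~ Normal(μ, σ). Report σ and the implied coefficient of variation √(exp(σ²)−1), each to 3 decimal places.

σ ≈ 1.068, CV ≈ 1.459

If T ~ Lognormal(μ,σ) then ln T ~ Normal(μ,σ), so the p-quantile of ln T is μ + z_p·σ.
ln(6.8) = 1.917 and ln(81) = 4.394; z_{0.25} = -0.6745, z_{0.95} = 1.645.
σ = (4.394 − 1.917)/(1.645 − (-0.6745)) = 1.068.
μ = 1.917 − (-0.6745)·1.068 = 2.637.
CV = √(exp(σ²)−1) = √(exp(1.1411)−1) = 1.459.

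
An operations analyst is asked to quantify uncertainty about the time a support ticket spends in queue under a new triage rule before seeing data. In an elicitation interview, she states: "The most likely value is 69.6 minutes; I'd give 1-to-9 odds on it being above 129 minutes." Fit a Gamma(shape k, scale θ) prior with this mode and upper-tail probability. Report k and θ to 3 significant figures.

k ≈ 6.01, θ ≈ 13.9

Gamma(k,θ) with k>1 has mode (k−1)θ, so θ = 69.6/(k−1).
Need P(X < 129) = 0.9 with θ tied to k this way. Start at k = 2, θ = 69.6: P(X<129) ≈ 0.553.
Too low — raise k to concentrate. Iterating converges to k ≈ 6.01.
Then θ = 69.6/(6.01−1) ≈ 13.9.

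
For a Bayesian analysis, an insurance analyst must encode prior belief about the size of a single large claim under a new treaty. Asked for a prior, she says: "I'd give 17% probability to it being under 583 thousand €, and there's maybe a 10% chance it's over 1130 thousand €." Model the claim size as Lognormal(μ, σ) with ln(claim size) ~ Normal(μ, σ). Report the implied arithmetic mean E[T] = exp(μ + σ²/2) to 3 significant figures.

E[T] ≈ 808 thousand €

If T ~ Lognormal(μ,σ) then ln T ~ Normal(μ,σ), so the p-quantile of ln T is μ + z_p·σ.
ln(583) = 6.368 and ln(1130) = 7.03; z_{0.17} = -0.9542, z_{0.9} = 1.282.
σ = (7.03 − 6.368)/(1.282 − (-0.9542)) = 0.296.
μ = 6.368 − (-0.9542)·0.296 = 6.651.
E[T] = exp(μ + σ²/2) = exp(6.651 + 0.0438) = 808 thousand €.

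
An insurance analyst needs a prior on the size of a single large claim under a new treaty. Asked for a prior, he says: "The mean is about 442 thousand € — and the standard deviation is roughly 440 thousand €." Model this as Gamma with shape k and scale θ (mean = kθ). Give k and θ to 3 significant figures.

For Gamma(k, scale θ): mean = kθ, variance = kθ², so CV = 1/√k.
CV = SD/mean = 440/442 = 0.9955, hence k = 1/CV² = 1.01.
Then θ = mean/k = 442/1.01 = 438.

k ≈ 1.01, θ ≈ 438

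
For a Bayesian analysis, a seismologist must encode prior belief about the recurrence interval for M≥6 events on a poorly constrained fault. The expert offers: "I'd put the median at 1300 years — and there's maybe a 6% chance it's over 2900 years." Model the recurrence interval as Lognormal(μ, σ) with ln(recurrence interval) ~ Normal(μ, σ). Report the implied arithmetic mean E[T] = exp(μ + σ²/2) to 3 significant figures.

If T ~ Lognormal(μ,σ) then ln T ~ Normal(μ,σ), so the p-quantile of ln T is μ + z_p·σ.
ln(1300) = 7.17 and ln(2900) = 7.972; z_{0.5} = 0, z_{0.94} = 1.555.
σ = (7.972 − 7.17)/(1.555 − (0)) = 0.516.
μ = 7.17 − (0)·0.516 = 7.170.
E[T] = exp(μ + σ²/2) = exp(7.170 + 0.1332) = 1490 years.

E[T] ≈ 1490 years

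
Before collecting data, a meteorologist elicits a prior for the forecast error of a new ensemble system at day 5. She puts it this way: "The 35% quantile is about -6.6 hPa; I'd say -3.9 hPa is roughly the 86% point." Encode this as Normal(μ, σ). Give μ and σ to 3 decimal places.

For Normal(μ,σ), the p-quantile is μ + z_p·σ. Here z_{0.35} = -0.3853, z_{0.86} = 1.08.
So -6.6 = μ − 0.3853σ and -3.9 = μ + 1.08σ.
Subtracting: σ = (-3.9 − -6.6)/(1.08 − (-0.3853)) = 1.842.
Then μ = -6.6 − (-0.3853)·1.842 = -5.890.

μ = -5.890, σ = 1.842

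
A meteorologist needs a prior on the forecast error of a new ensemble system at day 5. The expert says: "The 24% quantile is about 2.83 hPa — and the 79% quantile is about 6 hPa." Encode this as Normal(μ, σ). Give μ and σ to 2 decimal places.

For Normal(μ,σ), the p-quantile is μ + z_p·σ. Here z_{0.24} = -0.7063, z_{0.79} = 0.8064.
So 2.83 = μ − 0.7063σ and 6 = μ + 0.8064σ.
Subtracting: σ = (6 − 2.83)/(0.8064 − (-0.7063)) = 2.10.
Then μ = 2.83 − (-0.7063)·2.10 = 4.31.

μ = 4.31, σ = 2.10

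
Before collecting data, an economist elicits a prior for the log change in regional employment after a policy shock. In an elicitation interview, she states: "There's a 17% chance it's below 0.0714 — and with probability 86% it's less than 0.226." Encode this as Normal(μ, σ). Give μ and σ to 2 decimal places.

μ = 0.14, σ = 0.08

The p-quantile of Normal(μ,σ) is μ + z_p·σ, with z_{0.17} = -0.9542 and z_{0.86} = 1.08.
Eliminate σ: μ = (z₂·x₁ − z₁·x₂)/(z₂ − z₁) = (1.08·0.0714 − (-0.9542)·0.226)/2.034 = 0.14.
Then σ = (x₂ − x₁)/(z₂ − z₁) = (0.226 − 0.0714)/2.034 = 0.08.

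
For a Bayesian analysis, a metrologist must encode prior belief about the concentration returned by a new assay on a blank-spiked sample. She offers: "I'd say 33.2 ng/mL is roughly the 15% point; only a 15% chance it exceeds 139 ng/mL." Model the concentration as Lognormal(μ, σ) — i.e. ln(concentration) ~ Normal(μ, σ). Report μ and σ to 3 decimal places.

If T ~ Lognormal(μ,σ) then ln T ~ Normal(μ,σ), so the p-quantile of ln T is μ + z_p·σ.
ln(33.2) = 3.503 and ln(139) = 4.934; z_{0.15} = -1.036, z_{0.85} = 1.036.
σ = (4.934 − 3.503)/(1.036 − (-1.036)) = 0.691.
μ = 3.503 − (-1.036)·0.691 = 4.219.

μ ≈ 4.219, σ ≈ 0.691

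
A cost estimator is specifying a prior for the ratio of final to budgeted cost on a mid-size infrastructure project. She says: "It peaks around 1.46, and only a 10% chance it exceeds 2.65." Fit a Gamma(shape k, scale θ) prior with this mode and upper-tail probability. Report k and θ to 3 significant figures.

Gamma(k,θ) with k>1 has mode (k−1)θ, so θ = 1.46/(k−1).
Need P(X < 2.65) = 0.9 with θ tied to k this way. Start at k = 2, θ = 1.46: P(X<2.65) ≈ 0.542.
Too low — raise k to concentrate. Iterating converges to k ≈ 6.36.
Then θ = 1.46/(6.36−1) ≈ 0.272.

k ≈ 6.36, θ ≈ 0.272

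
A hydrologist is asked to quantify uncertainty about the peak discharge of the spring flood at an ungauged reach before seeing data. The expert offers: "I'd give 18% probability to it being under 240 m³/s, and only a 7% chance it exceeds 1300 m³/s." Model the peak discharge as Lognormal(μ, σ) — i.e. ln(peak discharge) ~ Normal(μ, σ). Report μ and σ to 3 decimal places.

If T ~ Lognormal(μ,σ) then ln T ~ Normal(μ,σ), so the p-quantile of ln T is μ + z_p·σ.
ln(240) = 5.481 and ln(1300) = 7.17; z_{0.18} = -0.9154, z_{0.93} = 1.476.
σ = (7.17 − 5.481)/(1.476 − (-0.9154)) = 0.707.
μ = 5.481 − (-0.9154)·0.707 = 6.127.

μ ≈ 6.127, σ ≈ 0.707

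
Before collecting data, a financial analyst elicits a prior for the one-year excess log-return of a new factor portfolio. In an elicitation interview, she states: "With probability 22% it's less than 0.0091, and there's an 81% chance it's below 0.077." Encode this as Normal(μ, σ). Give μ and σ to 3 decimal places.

For Normal(μ,σ), the p-quantile is μ + z_p·σ. Here z_{0.22} = -0.7722, z_{0.81} = 0.8779.
So 0.0091 = μ − 0.7722σ and 0.077 = μ + 0.8779σ.
Subtracting: σ = (0.077 − 0.0091)/(0.8779 − (-0.7722)) = 0.041.
Then μ = 0.0091 − (-0.7722)·0.041 = 0.041.

μ = 0.041, σ = 0.041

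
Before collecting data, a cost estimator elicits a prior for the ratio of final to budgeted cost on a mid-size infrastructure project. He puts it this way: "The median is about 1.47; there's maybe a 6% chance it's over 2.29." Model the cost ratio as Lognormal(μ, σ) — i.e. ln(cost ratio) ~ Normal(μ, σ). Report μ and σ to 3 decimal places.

If T ~ Lognormal(μ,σ) then ln T ~ Normal(μ,σ), so the p-quantile of ln T is μ + z_p·σ.
ln(1.47) = 0.3853 and ln(2.29) = 0.8286; z_{0.5} = 0, z_{0.94} = 1.555.
σ = (0.8286 − 0.3853)/(1.555 − (0)) = 0.285.
μ = 0.3853 − (0)·0.285 = 0.385.

μ ≈ 0.385, σ ≈ 0.285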